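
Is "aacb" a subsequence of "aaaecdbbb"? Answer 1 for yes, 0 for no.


Check if "aacb" is a subsequence of "aaaecdbbb"
Greedy scan:
  Position 0 ('a'): matches sub[0] = 'a'
  Position 1 ('a'): matches sub[1] = 'a'
  Position 2 ('a'): no match needed
  Position 3 ('e'): no match needed
  Position 4 ('c'): matches sub[2] = 'c'
  Position 5 ('d'): no match needed
  Position 6 ('b'): matches sub[3] = 'b'
  Position 7 ('b'): no match needed
  Position 8 ('b'): no match needed
All 4 characters matched => is a subsequence

1


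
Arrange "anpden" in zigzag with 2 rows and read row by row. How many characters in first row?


Zigzag "anpden" into 2 rows:
Placing characters:
  'a' => row 0
  'n' => row 1
  'p' => row 0
  'd' => row 1
  'e' => row 0
  'n' => row 1
Rows:
  Row 0: "ape"
  Row 1: "ndn"
First row length: 3

3


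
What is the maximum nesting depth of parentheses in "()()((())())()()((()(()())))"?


Input: "()()((())())()()((()(()())))"
Tracking depth:
  Position 0 '(': depth becomes 1
  Position 1 ')': depth becomes 0
  Position 2 '(': depth becomes 1
  Position 3 ')': depth becomes 0
  Position 4 '(': depth becomes 1
  Position 5 '(': depth becomes 2
  Position 6 '(': depth becomes 3
  Position 7 ')': depth becomes 2
  Position 8 ')': depth becomes 1
  Position 9 '(': depth becomes 2
  Position 10 ')': depth becomes 1
  Position 11 ')': depth becomes 0
  Position 12 '(': depth becomes 1
  Position 13 ')': depth becomes 0
  Position 14 '(': depth becomes 1
  Position 15 ')': depth becomes 0
  Position 16 '(': depth becomes 1
  Position 17 '(': depth becomes 2
  Position 18 '(': depth becomes 3
  Position 19 ')': depth becomes 2
  Position 20 '(': depth becomes 3
  Position 21 '(': depth becomes 4
  Position 22 ')': depth becomes 3
  Position 23 '(': depth becomes 4
  Position 24 ')': depth becomes 3
  Position 25 ')': depth becomes 2
  Position 26 ')': depth becomes 1
  Position 27 ')': depth becomes 0
Maximum depth reached: 4

4


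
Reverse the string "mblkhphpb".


Input: mblkhphpb
Reading characters right to left:
  Position 8: 'b'
  Position 7: 'p'
  Position 6: 'h'
  Position 5: 'p'
  Position 4: 'h'
  Position 3: 'k'
  Position 2: 'l'
  Position 1: 'b'
  Position 0: 'm'
Reversed: bphphklbm

bphphklbm


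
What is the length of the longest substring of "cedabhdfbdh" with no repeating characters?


Input: "cedabhdfbdh"
Sliding window (track last position of each char):
  Position 0 ('c'): window [0,0] length 1 -- new best
  Position 1 ('e'): window [0,1] length 2 -- new best
  Position 2 ('d'): window [0,2] length 3 -- new best
  Position 3 ('a'): window [0,3] length 4 -- new best
  Position 4 ('b'): window [0,4] length 5 -- new best
  Position 5 ('h'): window [0,5] length 6 -- new best
  Position 6 ('d'): repeat (last at 2), move window start to 3
  Position 6 ('d'): window [3,6] length 4
  Position 7 ('f'): window [3,7] length 5
  Position 8 ('b'): repeat (last at 4), move window start to 5
  Position 8 ('b'): window [5,8] length 4
  Position 9 ('d'): repeat (last at 6), move window start to 7
  Position 9 ('d'): window [7,9] length 3
  Position 10 ('h'): window [7,10] length 4
Longest substring with no repeats: "cedabh" with length 6

6


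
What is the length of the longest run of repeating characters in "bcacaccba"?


Input: "bcacaccba"
Scanning for longest run:
  Position 1 ('c'): new char, reset run to 1
  Position 2 ('a'): new char, reset run to 1
  Position 3 ('c'): new char, reset run to 1
  Position 4 ('a'): new char, reset run to 1
  Position 5 ('c'): new char, reset run to 1
  Position 6 ('c'): continues run of 'c', length=2
  Position 7 ('b'): new char, reset run to 1
  Position 8 ('a'): new char, reset run to 1
Longest run: 'c' with length 2

2


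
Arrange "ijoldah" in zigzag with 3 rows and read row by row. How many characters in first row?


Zigzag "ijoldah" into 3 rows:
Placing characters:
  'i' => row 0
  'j' => row 1
  'o' => row 2
  'l' => row 1
  'd' => row 0
  'a' => row 1
  'h' => row 2
Rows:
  Row 0: "id"
  Row 1: "jla"
  Row 2: "oh"
First row length: 2

2


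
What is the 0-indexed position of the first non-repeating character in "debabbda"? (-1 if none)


Input: debabbda
Character frequencies:
  'a': 2
  'b': 3
  'd': 2
  'e': 1
Scanning left to right for freq == 1:
  Position 0 ('d'): freq=2, skip
  Position 1 ('e'): unique! => answer = 1

1


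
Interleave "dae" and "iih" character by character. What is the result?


Interleaving "dae" and "iih":
  Position 0: 'd' from first, 'i' from second => "di"
  Position 1: 'a' from first, 'i' from second => "ai"
  Position 2: 'e' from first, 'h' from second => "eh"
Result: diaieh

diaieh


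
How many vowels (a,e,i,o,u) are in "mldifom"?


Input: mldifom
Checking each character:
  'm' at position 0: consonant
  'l' at position 1: consonant
  'd' at position 2: consonant
  'i' at position 3: vowel (running total: 1)
  'f' at position 4: consonant
  'o' at position 5: vowel (running total: 2)
  'm' at position 6: consonant
Total vowels: 2

2


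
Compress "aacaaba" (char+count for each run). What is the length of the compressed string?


Input: aacaaba
Runs:
  'a' x 2 => "a2"
  'c' x 1 => "c1"
  'a' x 2 => "a2"
  'b' x 1 => "b1"
  'a' x 1 => "a1"
Compressed: "a2c1a2b1a1"
Compressed length: 10

10


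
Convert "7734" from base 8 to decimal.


Input: "7734" in base 8
Positional expansion:
  Digit '7' (value 7) x 8^3 = 3584
  Digit '7' (value 7) x 8^2 = 448
  Digit '3' (value 3) x 8^1 = 24
  Digit '4' (value 4) x 8^0 = 4
Sum = 4060

4060


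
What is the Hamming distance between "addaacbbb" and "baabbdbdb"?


Comparing "addaacbbb" and "baabbdbdb" position by position:
  Position 0: 'a' vs 'b' => differ
  Position 1: 'd' vs 'a' => differ
  Position 2: 'd' vs 'a' => differ
  Position 3: 'a' vs 'b' => differ
  Position 4: 'a' vs 'b' => differ
  Position 5: 'c' vs 'd' => differ
  Position 6: 'b' vs 'b' => same
  Position 7: 'b' vs 'd' => differ
  Position 8: 'b' vs 'b' => same
Total differences (Hamming distance): 7

7


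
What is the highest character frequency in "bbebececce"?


Input: bbebececce
Character counts:
  'b': 3
  'c': 3
  'e': 4
Maximum frequency: 4

4


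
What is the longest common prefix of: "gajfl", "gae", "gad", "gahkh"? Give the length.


Words: gajfl, gae, gad, gahkh
  Position 0: all 'g' => match
  Position 1: all 'a' => match
  Position 2: ('j', 'e', 'd', 'h') => mismatch, stop
LCP = "ga" (length 2)

2


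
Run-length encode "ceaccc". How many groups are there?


Input: ceaccc
Scanning for consecutive runs:
  Group 1: 'c' x 1 (positions 0-0)
  Group 2: 'e' x 1 (positions 1-1)
  Group 3: 'a' x 1 (positions 2-2)
  Group 4: 'c' x 3 (positions 3-5)
Total groups: 4

4


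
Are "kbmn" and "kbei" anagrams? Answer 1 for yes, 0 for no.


Strings: "kbmn", "kbei"
Sorted first:  bkmn
Sorted second: beik
Differ at position 1: 'k' vs 'e' => not anagrams

0


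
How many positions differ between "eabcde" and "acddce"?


Comparing "eabcde" and "acddce" position by position:
  Position 0: 'e' vs 'a' => DIFFER
  Position 1: 'a' vs 'c' => DIFFER
  Position 2: 'b' vs 'd' => DIFFER
  Position 3: 'c' vs 'd' => DIFFER
  Position 4: 'd' vs 'c' => DIFFER
  Position 5: 'e' vs 'e' => same
Positions that differ: 5

5


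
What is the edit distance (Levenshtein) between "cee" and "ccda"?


Computing edit distance: "cee" -> "ccda"
DP table:
           c    c    d    a
      0    1    2    3    4
  c   1    0    1    2    3
  e   2    1    1    2    3
  e   3    2    2    2    3
Edit distance = dp[3][4] = 3

3


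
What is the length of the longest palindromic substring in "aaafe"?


Input: "aaafe"
Checking substrings for palindromes:
  [0:3] "aaa" (len 3) => palindrome
  [0:2] "aa" (len 2) => palindrome
  [1:3] "aa" (len 2) => palindrome
Longest palindromic substring: "aaa" with length 3

3


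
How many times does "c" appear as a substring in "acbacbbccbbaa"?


Searching for "c" in "acbacbbccbbaa"
Scanning each position:
  Position 0: "a" => no
  Position 1: "c" => MATCH
  Position 2: "b" => no
  Position 3: "a" => no
  Position 4: "c" => MATCH
  Position 5: "b" => no
  Position 6: "b" => no
  Position 7: "c" => MATCH
  Position 8: "c" => MATCH
  Position 9: "b" => no
  Position 10: "b" => no
  Position 11: "a" => no
  Position 12: "a" => no
Total occurrences: 4

4


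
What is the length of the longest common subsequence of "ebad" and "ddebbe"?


LCS of "ebad" and "ddebbe"
DP table:
           d    d    e    b    b    e
      0    0    0    0    0    0    0
  e   0    0    0    1    1    1    1
  b   0    0    0    1    2    2    2
  a   0    0    0    1    2    2    2
  d   0    1    1    1    2    2    2
LCS length = dp[4][6] = 2

2


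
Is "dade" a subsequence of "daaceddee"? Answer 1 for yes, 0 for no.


Check if "dade" is a subsequence of "daaceddee"
Greedy scan:
  Position 0 ('d'): matches sub[0] = 'd'
  Position 1 ('a'): matches sub[1] = 'a'
  Position 2 ('a'): no match needed
  Position 3 ('c'): no match needed
  Position 4 ('e'): no match needed
  Position 5 ('d'): matches sub[2] = 'd'
  Position 6 ('d'): no match needed
  Position 7 ('e'): matches sub[3] = 'e'
  Position 8 ('e'): no match needed
All 4 characters matched => is a subsequence

1


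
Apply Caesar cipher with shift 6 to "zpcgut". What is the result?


Caesar cipher: shift "zpcgut" by 6
  'z' (pos 25) + 6 = pos 5 = 'f'
  'p' (pos 15) + 6 = pos 21 = 'v'
  'c' (pos 2) + 6 = pos 8 = 'i'
  'g' (pos 6) + 6 = pos 12 = 'm'
  'u' (pos 20) + 6 = pos 0 = 'a'
  't' (pos 19) + 6 = pos 25 = 'z'
Result: fvimaz

fvimaz


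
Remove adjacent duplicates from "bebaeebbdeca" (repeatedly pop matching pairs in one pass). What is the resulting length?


Input: bebaeebbdeca
Stack-based adjacent duplicate removal:
  Read 'b': push. Stack: b
  Read 'e': push. Stack: be
  Read 'b': push. Stack: beb
  Read 'a': push. Stack: beba
  Read 'e': push. Stack: bebae
  Read 'e': matches stack top 'e' => pop. Stack: beba
  Read 'b': push. Stack: bebab
  Read 'b': matches stack top 'b' => pop. Stack: beba
  Read 'd': push. Stack: bebad
  Read 'e': push. Stack: bebade
  Read 'c': push. Stack: bebadec
  Read 'a': push. Stack: bebadeca
Final stack: "bebadeca" (length 8)

8


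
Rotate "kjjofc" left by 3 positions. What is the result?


Input: "kjjofc", rotate left by 3
First 3 characters: "kjj"
Remaining characters: "ofc"
Concatenate remaining + first: "ofc" + "kjj" = "ofckjj"

ofckjj


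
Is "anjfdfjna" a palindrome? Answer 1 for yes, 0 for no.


Input: anjfdfjna
Reversed: anjfdfjna
  Compare pos 0 ('a') with pos 8 ('a'): match
  Compare pos 1 ('n') with pos 7 ('n'): match
  Compare pos 2 ('j') with pos 6 ('j'): match
  Compare pos 3 ('f') with pos 5 ('f'): match
Result: palindrome

1


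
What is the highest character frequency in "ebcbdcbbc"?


Input: ebcbdcbbc
Character counts:
  'b': 4
  'c': 3
  'd': 1
  'e': 1
Maximum frequency: 4

4


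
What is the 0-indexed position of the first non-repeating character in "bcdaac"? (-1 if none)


Input: bcdaac
Character frequencies:
  'a': 2
  'b': 1
  'c': 2
  'd': 1
Scanning left to right for freq == 1:
  Position 0 ('b'): unique! => answer = 0

0


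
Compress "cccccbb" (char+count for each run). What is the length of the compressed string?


Input: cccccbb
Runs:
  'c' x 5 => "c5"
  'b' x 2 => "b2"
Compressed: "c5b2"
Compressed length: 4

4


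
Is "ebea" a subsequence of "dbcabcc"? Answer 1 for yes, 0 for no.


Check if "ebea" is a subsequence of "dbcabcc"
Greedy scan:
  Position 0 ('d'): no match needed
  Position 1 ('b'): no match needed
  Position 2 ('c'): no match needed
  Position 3 ('a'): no match needed
  Position 4 ('b'): no match needed
  Position 5 ('c'): no match needed
  Position 6 ('c'): no match needed
Only matched 0/4 characters => not a subsequence

0


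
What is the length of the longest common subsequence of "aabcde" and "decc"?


LCS of "aabcde" and "decc"
DP table:
           d    e    c    c
      0    0    0    0    0
  a   0    0    0    0    0
  a   0    0    0    0    0
  b   0    0    0    0    0
  c   0    0    0    1    1
  d   0    1    1    1    1
  e   0    1    2    2    2
LCS length = dp[6][4] = 2

2


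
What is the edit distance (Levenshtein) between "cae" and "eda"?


Computing edit distance: "cae" -> "eda"
DP table:
           e    d    a
      0    1    2    3
  c   1    1    2    3
  a   2    2    2    2
  e   3    2    3    3
Edit distance = dp[3][3] = 3

3


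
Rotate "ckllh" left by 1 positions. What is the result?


Input: "ckllh", rotate left by 1
First 1 characters: "c"
Remaining characters: "kllh"
Concatenate remaining + first: "kllh" + "c" = "kllhc"

kllhc


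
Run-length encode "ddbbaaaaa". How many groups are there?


Input: ddbbaaaaa
Scanning for consecutive runs:
  Group 1: 'd' x 2 (positions 0-1)
  Group 2: 'b' x 2 (positions 2-3)
  Group 3: 'a' x 5 (positions 4-8)
Total groups: 3

3


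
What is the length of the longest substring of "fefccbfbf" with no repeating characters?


Input: "fefccbfbf"
Sliding window (track last position of each char):
  Position 0 ('f'): window [0,0] length 1 -- new best
  Position 1 ('e'): window [0,1] length 2 -- new best
  Position 2 ('f'): repeat (last at 0), move window start to 1
  Position 2 ('f'): window [1,2] length 2
  Position 3 ('c'): window [1,3] length 3 -- new best
  Position 4 ('c'): repeat (last at 3), move window start to 4
  Position 4 ('c'): window [4,4] length 1
  Position 5 ('b'): window [4,5] length 2
  Position 6 ('f'): window [4,6] length 3
  Position 7 ('b'): repeat (last at 5), move window start to 6
  Position 7 ('b'): window [6,7] length 2
  Position 8 ('f'): repeat (last at 6), move window start to 7
  Position 8 ('f'): window [7,8] length 2
Longest substring with no repeats: "efc" with length 3

3


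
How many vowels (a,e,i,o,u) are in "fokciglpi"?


Input: fokciglpi
Checking each character:
  'f' at position 0: consonant
  'o' at position 1: vowel (running total: 1)
  'k' at position 2: consonant
  'c' at position 3: consonant
  'i' at position 4: vowel (running total: 2)
  'g' at position 5: consonant
  'l' at position 6: consonant
  'p' at position 7: consonant
  'i' at position 8: vowel (running total: 3)
Total vowels: 3

3


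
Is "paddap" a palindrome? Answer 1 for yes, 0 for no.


Input: paddap
Reversed: paddap
  Compare pos 0 ('p') with pos 5 ('p'): match
  Compare pos 1 ('a') with pos 4 ('a'): match
  Compare pos 2 ('d') with pos 3 ('d'): match
Result: palindrome

1


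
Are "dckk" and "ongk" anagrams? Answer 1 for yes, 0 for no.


Strings: "dckk", "ongk"
Sorted first:  cdkk
Sorted second: gkno
Differ at position 0: 'c' vs 'g' => not anagrams

0


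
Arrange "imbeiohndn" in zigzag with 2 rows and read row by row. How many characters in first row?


Zigzag "imbeiohndn" into 2 rows:
Placing characters:
  'i' => row 0
  'm' => row 1
  'b' => row 0
  'e' => row 1
  'i' => row 0
  'o' => row 1
  'h' => row 0
  'n' => row 1
  'd' => row 0
  'n' => row 1
Rows:
  Row 0: "ibihd"
  Row 1: "meonn"
First row length: 5

5


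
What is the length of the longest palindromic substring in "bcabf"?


Input: "bcabf"
Checking substrings for palindromes:
  No multi-char palindromic substrings found
Longest palindromic substring: "b" with length 1

1


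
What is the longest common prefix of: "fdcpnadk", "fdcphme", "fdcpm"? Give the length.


Words: fdcpnadk, fdcphme, fdcpm
  Position 0: all 'f' => match
  Position 1: all 'd' => match
  Position 2: all 'c' => match
  Position 3: all 'p' => match
  Position 4: ('n', 'h', 'm') => mismatch, stop
LCP = "fdcp" (length 4)

4


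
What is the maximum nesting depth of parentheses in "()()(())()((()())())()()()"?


Input: "()()(())()((()())())()()()"
Tracking depth:
  Position 0 '(': depth becomes 1
  Position 1 ')': depth becomes 0
  Position 2 '(': depth becomes 1
  Position 3 ')': depth becomes 0
  Position 4 '(': depth becomes 1
  Position 5 '(': depth becomes 2
  Position 6 ')': depth becomes 1
  Position 7 ')': depth becomes 0
  Position 8 '(': depth becomes 1
  Position 9 ')': depth becomes 0
  Position 10 '(': depth becomes 1
  Position 11 '(': depth becomes 2
  Position 12 '(': depth becomes 3
  Position 13 ')': depth becomes 2
  Position 14 '(': depth becomes 3
  Position 15 ')': depth becomes 2
  Position 16 ')': depth becomes 1
  Position 17 '(': depth becomes 2
  Position 18 ')': depth becomes 1
  Position 19 ')': depth becomes 0
  Position 20 '(': depth becomes 1
  Position 21 ')': depth becomes 0
  Position 22 '(': depth becomes 1
  Position 23 ')': depth becomes 0
  Position 24 '(': depth becomes 1
  Position 25 ')': depth becomes 0
Maximum depth reached: 3

3


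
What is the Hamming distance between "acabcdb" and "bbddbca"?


Comparing "acabcdb" and "bbddbca" position by position:
  Position 0: 'a' vs 'b' => differ
  Position 1: 'c' vs 'b' => differ
  Position 2: 'a' vs 'd' => differ
  Position 3: 'b' vs 'd' => differ
  Position 4: 'c' vs 'b' => differ
  Position 5: 'd' vs 'c' => differ
  Position 6: 'b' vs 'a' => differ
Total differences (Hamming distance): 7

7


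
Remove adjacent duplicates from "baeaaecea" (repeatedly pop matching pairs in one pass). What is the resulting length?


Input: baeaaecea
Stack-based adjacent duplicate removal:
  Read 'b': push. Stack: b
  Read 'a': push. Stack: ba
  Read 'e': push. Stack: bae
  Read 'a': push. Stack: baea
  Read 'a': matches stack top 'a' => pop. Stack: bae
  Read 'e': matches stack top 'e' => pop. Stack: ba
  Read 'c': push. Stack: bac
  Read 'e': push. Stack: bace
  Read 'a': push. Stack: bacea
Final stack: "bacea" (length 5)

5


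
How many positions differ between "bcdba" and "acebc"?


Comparing "bcdba" and "acebc" position by position:
  Position 0: 'b' vs 'a' => DIFFER
  Position 1: 'c' vs 'c' => same
  Position 2: 'd' vs 'e' => DIFFER
  Position 3: 'b' vs 'b' => same
  Position 4: 'a' vs 'c' => DIFFER
Positions that differ: 3

3


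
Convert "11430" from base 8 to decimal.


Input: "11430" in base 8
Positional expansion:
  Digit '1' (value 1) x 8^4 = 4096
  Digit '1' (value 1) x 8^3 = 512
  Digit '4' (value 4) x 8^2 = 256
  Digit '3' (value 3) x 8^1 = 24
  Digit '0' (value 0) x 8^0 = 0
Sum = 4888

4888


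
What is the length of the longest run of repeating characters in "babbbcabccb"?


Input: "babbbcabccb"
Scanning for longest run:
  Position 1 ('a'): new char, reset run to 1
  Position 2 ('b'): new char, reset run to 1
  Position 3 ('b'): continues run of 'b', length=2
  Position 4 ('b'): continues run of 'b', length=3
  Position 5 ('c'): new char, reset run to 1
  Position 6 ('a'): new char, reset run to 1
  Position 7 ('b'): new char, reset run to 1
  Position 8 ('c'): new char, reset run to 1
  Position 9 ('c'): continues run of 'c', length=2
  Position 10 ('b'): new char, reset run to 1
Longest run: 'b' with length 3

3


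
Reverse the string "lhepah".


Input: lhepah
Reading characters right to left:
  Position 5: 'h'
  Position 4: 'a'
  Position 3: 'p'
  Position 2: 'e'
  Position 1: 'h'
  Position 0: 'l'
Reversed: hapehl

hapehl


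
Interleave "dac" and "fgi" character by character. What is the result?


Interleaving "dac" and "fgi":
  Position 0: 'd' from first, 'f' from second => "df"
  Position 1: 'a' from first, 'g' from second => "ag"
  Position 2: 'c' from first, 'i' from second => "ci"
Result: dfagci

dfagci


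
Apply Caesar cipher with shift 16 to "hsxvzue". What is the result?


Caesar cipher: shift "hsxvzue" by 16
  'h' (pos 7) + 16 = pos 23 = 'x'
  's' (pos 18) + 16 = pos 8 = 'i'
  'x' (pos 23) + 16 = pos 13 = 'n'
  'v' (pos 21) + 16 = pos 11 = 'l'
  'z' (pos 25) + 16 = pos 15 = 'p'
  'u' (pos 20) + 16 = pos 10 = 'k'
  'e' (pos 4) + 16 = pos 20 = 'u'
Result: xinlpku

xinlpku


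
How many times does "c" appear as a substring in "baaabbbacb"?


Searching for "c" in "baaabbbacb"
Scanning each position:
  Position 0: "b" => no
  Position 1: "a" => no
  Position 2: "a" => no
  Position 3: "a" => no
  Position 4: "b" => no
  Position 5: "b" => no
  Position 6: "b" => no
  Position 7: "a" => no
  Position 8: "c" => MATCH
  Position 9: "b" => no
Total occurrences: 1

1


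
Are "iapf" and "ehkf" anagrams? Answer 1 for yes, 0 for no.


Strings: "iapf", "ehkf"
Sorted first:  afip
Sorted second: efhk
Differ at position 0: 'a' vs 'e' => not anagrams

0


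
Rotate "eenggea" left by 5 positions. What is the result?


Input: "eenggea", rotate left by 5
First 5 characters: "eengg"
Remaining characters: "ea"
Concatenate remaining + first: "ea" + "eengg" = "eaeengg"

eaeengg


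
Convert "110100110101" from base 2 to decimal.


Input: "110100110101" in base 2
Positional expansion:
  Digit '1' (value 1) x 2^11 = 2048
  Digit '1' (value 1) x 2^10 = 1024
  Digit '0' (value 0) x 2^9 = 0
  Digit '1' (value 1) x 2^8 = 256
  Digit '0' (value 0) x 2^7 = 0
  Digit '0' (value 0) x 2^6 = 0
  Digit '1' (value 1) x 2^5 = 32
  Digit '1' (value 1) x 2^4 = 16
  Digit '0' (value 0) x 2^3 = 0
  Digit '1' (value 1) x 2^2 = 4
  Digit '0' (value 0) x 2^1 = 0
  Digit '1' (value 1) x 2^0 = 1
Sum = 3381

3381


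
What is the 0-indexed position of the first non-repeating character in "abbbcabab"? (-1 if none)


Input: abbbcabab
Character frequencies:
  'a': 3
  'b': 5
  'c': 1
Scanning left to right for freq == 1:
  Position 0 ('a'): freq=3, skip
  Position 1 ('b'): freq=5, skip
  Position 2 ('b'): freq=5, skip
  Position 3 ('b'): freq=5, skip
  Position 4 ('c'): unique! => answer = 4

4


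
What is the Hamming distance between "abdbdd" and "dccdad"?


Comparing "abdbdd" and "dccdad" position by position:
  Position 0: 'a' vs 'd' => differ
  Position 1: 'b' vs 'c' => differ
  Position 2: 'd' vs 'c' => differ
  Position 3: 'b' vs 'd' => differ
  Position 4: 'd' vs 'a' => differ
  Position 5: 'd' vs 'd' => same
Total differences (Hamming distance): 5

5


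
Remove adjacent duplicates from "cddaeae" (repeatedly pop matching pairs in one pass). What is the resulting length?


Input: cddaeae
Stack-based adjacent duplicate removal:
  Read 'c': push. Stack: c
  Read 'd': push. Stack: cd
  Read 'd': matches stack top 'd' => pop. Stack: c
  Read 'a': push. Stack: ca
  Read 'e': push. Stack: cae
  Read 'a': push. Stack: caea
  Read 'e': push. Stack: caeae
Final stack: "caeae" (length 5)

5


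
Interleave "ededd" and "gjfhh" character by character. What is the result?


Interleaving "ededd" and "gjfhh":
  Position 0: 'e' from first, 'g' from second => "eg"
  Position 1: 'd' from first, 'j' from second => "dj"
  Position 2: 'e' from first, 'f' from second => "ef"
  Position 3: 'd' from first, 'h' from second => "dh"
  Position 4: 'd' from first, 'h' from second => "dh"
Result: egdjefdhdh

egdjefdhdh


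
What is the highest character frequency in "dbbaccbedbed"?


Input: dbbaccbedbed
Character counts:
  'a': 1
  'b': 4
  'c': 2
  'd': 3
  'e': 2
Maximum frequency: 4

4


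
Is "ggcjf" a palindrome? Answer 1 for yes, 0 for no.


Input: ggcjf
Reversed: fjcgg
  Compare pos 0 ('g') with pos 4 ('f'): MISMATCH
  Compare pos 1 ('g') with pos 3 ('j'): MISMATCH
Result: not a palindrome

0


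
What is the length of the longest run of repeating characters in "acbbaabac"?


Input: "acbbaabac"
Scanning for longest run:
  Position 1 ('c'): new char, reset run to 1
  Position 2 ('b'): new char, reset run to 1
  Position 3 ('b'): continues run of 'b', length=2
  Position 4 ('a'): new char, reset run to 1
  Position 5 ('a'): continues run of 'a', length=2
  Position 6 ('b'): new char, reset run to 1
  Position 7 ('a'): new char, reset run to 1
  Position 8 ('c'): new char, reset run to 1
Longest run: 'b' with length 2

2


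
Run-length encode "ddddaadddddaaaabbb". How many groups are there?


Input: ddddaadddddaaaabbb
Scanning for consecutive runs:
  Group 1: 'd' x 4 (positions 0-3)
  Group 2: 'a' x 2 (positions 4-5)
  Group 3: 'd' x 5 (positions 6-10)
  Group 4: 'a' x 4 (positions 11-14)
  Group 5: 'b' x 3 (positions 15-17)
Total groups: 5

5


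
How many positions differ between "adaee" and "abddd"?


Comparing "adaee" and "abddd" position by position:
  Position 0: 'a' vs 'a' => same
  Position 1: 'd' vs 'b' => DIFFER
  Position 2: 'a' vs 'd' => DIFFER
  Position 3: 'e' vs 'd' => DIFFER
  Position 4: 'e' vs 'd' => DIFFER
Positions that differ: 4

4


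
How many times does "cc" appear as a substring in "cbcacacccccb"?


Searching for "cc" in "cbcacacccccb"
Scanning each position:
  Position 0: "cb" => no
  Position 1: "bc" => no
  Position 2: "ca" => no
  Position 3: "ac" => no
  Position 4: "ca" => no
  Position 5: "ac" => no
  Position 6: "cc" => MATCH
  Position 7: "cc" => MATCH
  Position 8: "cc" => MATCH
  Position 9: "cc" => MATCH
  Position 10: "cb" => no
Total occurrences: 4

4


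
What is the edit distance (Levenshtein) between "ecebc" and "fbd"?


Computing edit distance: "ecebc" -> "fbd"
DP table:
           f    b    d
      0    1    2    3
  e   1    1    2    3
  c   2    2    2    3
  e   3    3    3    3
  b   4    4    3    4
  c   5    5    4    4
Edit distance = dp[5][3] = 4

4


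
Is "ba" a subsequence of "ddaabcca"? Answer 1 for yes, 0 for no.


Check if "ba" is a subsequence of "ddaabcca"
Greedy scan:
  Position 0 ('d'): no match needed
  Position 1 ('d'): no match needed
  Position 2 ('a'): no match needed
  Position 3 ('a'): no match needed
  Position 4 ('b'): matches sub[0] = 'b'
  Position 5 ('c'): no match needed
  Position 6 ('c'): no match needed
  Position 7 ('a'): matches sub[1] = 'a'
All 2 characters matched => is a subsequence

1


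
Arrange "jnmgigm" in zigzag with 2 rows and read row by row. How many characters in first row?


Zigzag "jnmgigm" into 2 rows:
Placing characters:
  'j' => row 0
  'n' => row 1
  'm' => row 0
  'g' => row 1
  'i' => row 0
  'g' => row 1
  'm' => row 0
Rows:
  Row 0: "jmim"
  Row 1: "ngg"
First row length: 4

4


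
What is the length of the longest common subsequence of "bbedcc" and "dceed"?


LCS of "bbedcc" and "dceed"
DP table:
           d    c    e    e    d
      0    0    0    0    0    0
  b   0    0    0    0    0    0
  b   0    0    0    0    0    0
  e   0    0    0    1    1    1
  d   0    1    1    1    1    2
  c   0    1    2    2    2    2
  c   0    1    2    2    2    2
LCS length = dp[6][5] = 2

2


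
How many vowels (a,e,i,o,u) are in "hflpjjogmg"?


Input: hflpjjogmg
Checking each character:
  'h' at position 0: consonant
  'f' at position 1: consonant
  'l' at position 2: consonant
  'p' at position 3: consonant
  'j' at position 4: consonant
  'j' at position 5: consonant
  'o' at position 6: vowel (running total: 1)
  'g' at position 7: consonant
  'm' at position 8: consonant
  'g' at position 9: consonant
Total vowels: 1

1


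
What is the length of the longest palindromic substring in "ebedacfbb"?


Input: "ebedacfbb"
Checking substrings for palindromes:
  [0:3] "ebe" (len 3) => palindrome
  [7:9] "bb" (len 2) => palindrome
Longest palindromic substring: "ebe" with length 3

3


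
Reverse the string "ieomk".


Input: ieomk
Reading characters right to left:
  Position 4: 'k'
  Position 3: 'm'
  Position 2: 'o'
  Position 1: 'e'
  Position 0: 'i'
Reversed: kmoei

kmoei


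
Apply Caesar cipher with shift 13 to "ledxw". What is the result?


Caesar cipher: shift "ledxw" by 13
  'l' (pos 11) + 13 = pos 24 = 'y'
  'e' (pos 4) + 13 = pos 17 = 'r'
  'd' (pos 3) + 13 = pos 16 = 'q'
  'x' (pos 23) + 13 = pos 10 = 'k'
  'w' (pos 22) + 13 = pos 9 = 'j'
Result: yrqkj

yrqkj


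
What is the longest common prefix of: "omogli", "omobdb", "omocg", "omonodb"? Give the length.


Words: omogli, omobdb, omocg, omonodb
  Position 0: all 'o' => match
  Position 1: all 'm' => match
  Position 2: all 'o' => match
  Position 3: ('g', 'b', 'c', 'n') => mismatch, stop
LCP = "omo" (length 3)

3


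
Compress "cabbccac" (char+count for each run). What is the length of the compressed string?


Input: cabbccac
Runs:
  'c' x 1 => "c1"
  'a' x 1 => "a1"
  'b' x 2 => "b2"
  'c' x 2 => "c2"
  'a' x 1 => "a1"
  'c' x 1 => "c1"
Compressed: "c1a1b2c2a1c1"
Compressed length: 12

12


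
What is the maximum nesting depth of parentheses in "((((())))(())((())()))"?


Input: "((((())))(())((())()))"
Tracking depth:
  Position 0 '(': depth becomes 1
  Position 1 '(': depth becomes 2
  Position 2 '(': depth becomes 3
  Position 3 '(': depth becomes 4
  Position 4 '(': depth becomes 5
  Position 5 ')': depth becomes 4
  Position 6 ')': depth becomes 3
  Position 7 ')': depth becomes 2
  Position 8 ')': depth becomes 1
  Position 9 '(': depth becomes 2
  Position 10 '(': depth becomes 3
  Position 11 ')': depth becomes 2
  Position 12 ')': depth becomes 1
  Position 13 '(': depth becomes 2
  Position 14 '(': depth becomes 3
  Position 15 '(': depth becomes 4
  Position 16 ')': depth becomes 3
  Position 17 ')': depth becomes 2
  Position 18 '(': depth becomes 3
  Position 19 ')': depth becomes 2
  Position 20 ')': depth becomes 1
  Position 21 ')': depth becomes 0
Maximum depth reached: 5

5


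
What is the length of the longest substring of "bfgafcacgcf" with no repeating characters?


Input: "bfgafcacgcf"
Sliding window (track last position of each char):
  Position 0 ('b'): window [0,0] length 1 -- new best
  Position 1 ('f'): window [0,1] length 2 -- new best
  Position 2 ('g'): window [0,2] length 3 -- new best
  Position 3 ('a'): window [0,3] length 4 -- new best
  Position 4 ('f'): repeat (last at 1), move window start to 2
  Position 4 ('f'): window [2,4] length 3
  Position 5 ('c'): window [2,5] length 4
  Position 6 ('a'): repeat (last at 3), move window start to 4
  Position 6 ('a'): window [4,6] length 3
  Position 7 ('c'): repeat (last at 5), move window start to 6
  Position 7 ('c'): window [6,7] length 2
  Position 8 ('g'): window [6,8] length 3
  Position 9 ('c'): repeat (last at 7), move window start to 8
  Position 9 ('c'): window [8,9] length 2
  Position 10 ('f'): window [8,10] length 3
Longest substring with no repeats: "bfga" with length 4

4


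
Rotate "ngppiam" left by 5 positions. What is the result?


Input: "ngppiam", rotate left by 5
First 5 characters: "ngppi"
Remaining characters: "am"
Concatenate remaining + first: "am" + "ngppi" = "amngppi"

amngppi


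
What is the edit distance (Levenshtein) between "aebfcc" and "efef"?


Computing edit distance: "aebfcc" -> "efef"
DP table:
           e    f    e    f
      0    1    2    3    4
  a   1    1    2    3    4
  e   2    1    2    2    3
  b   3    2    2    3    3
  f   4    3    2    3    3
  c   5    4    3    3    4
  c   6    5    4    4    4
Edit distance = dp[6][4] = 4

4


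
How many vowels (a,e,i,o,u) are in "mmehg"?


Input: mmehg
Checking each character:
  'm' at position 0: consonant
  'm' at position 1: consonant
  'e' at position 2: vowel (running total: 1)
  'h' at position 3: consonant
  'g' at position 4: consonant
Total vowels: 1

1


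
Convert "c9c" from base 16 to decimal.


Input: "c9c" in base 16
Positional expansion:
  Digit 'c' (value 12) x 16^2 = 3072
  Digit '9' (value 9) x 16^1 = 144
  Digit 'c' (value 12) x 16^0 = 12
Sum = 3228

3228


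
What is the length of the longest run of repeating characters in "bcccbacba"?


Input: "bcccbacba"
Scanning for longest run:
  Position 1 ('c'): new char, reset run to 1
  Position 2 ('c'): continues run of 'c', length=2
  Position 3 ('c'): continues run of 'c', length=3
  Position 4 ('b'): new char, reset run to 1
  Position 5 ('a'): new char, reset run to 1
  Position 6 ('c'): new char, reset run to 1
  Position 7 ('b'): new char, reset run to 1
  Position 8 ('a'): new char, reset run to 1
Longest run: 'c' with length 3

3


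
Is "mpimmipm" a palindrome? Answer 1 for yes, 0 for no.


Input: mpimmipm
Reversed: mpimmipm
  Compare pos 0 ('m') with pos 7 ('m'): match
  Compare pos 1 ('p') with pos 6 ('p'): match
  Compare pos 2 ('i') with pos 5 ('i'): match
  Compare pos 3 ('m') with pos 4 ('m'): match
Result: palindrome

1


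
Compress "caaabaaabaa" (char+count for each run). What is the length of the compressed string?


Input: caaabaaabaa
Runs:
  'c' x 1 => "c1"
  'a' x 3 => "a3"
  'b' x 1 => "b1"
  'a' x 3 => "a3"
  'b' x 1 => "b1"
  'a' x 2 => "a2"
Compressed: "c1a3b1a3b1a2"
Compressed length: 12

12


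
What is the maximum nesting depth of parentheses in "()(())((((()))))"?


Input: "()(())((((()))))"
Tracking depth:
  Position 0 '(': depth becomes 1
  Position 1 ')': depth becomes 0
  Position 2 '(': depth becomes 1
  Position 3 '(': depth becomes 2
  Position 4 ')': depth becomes 1
  Position 5 ')': depth becomes 0
  Position 6 '(': depth becomes 1
  Position 7 '(': depth becomes 2
  Position 8 '(': depth becomes 3
  Position 9 '(': depth becomes 4
  Position 10 '(': depth becomes 5
  Position 11 ')': depth becomes 4
  Position 12 ')': depth becomes 3
  Position 13 ')': depth becomes 2
  Position 14 ')': depth becomes 1
  Position 15 ')': depth becomes 0
Maximum depth reached: 5

5


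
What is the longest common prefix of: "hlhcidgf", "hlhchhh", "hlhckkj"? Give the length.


Words: hlhcidgf, hlhchhh, hlhckkj
  Position 0: all 'h' => match
  Position 1: all 'l' => match
  Position 2: all 'h' => match
  Position 3: all 'c' => match
  Position 4: ('i', 'h', 'k') => mismatch, stop
LCP = "hlhc" (length 4)

4


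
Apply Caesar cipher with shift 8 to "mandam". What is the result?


Caesar cipher: shift "mandam" by 8
  'm' (pos 12) + 8 = pos 20 = 'u'
  'a' (pos 0) + 8 = pos 8 = 'i'
  'n' (pos 13) + 8 = pos 21 = 'v'
  'd' (pos 3) + 8 = pos 11 = 'l'
  'a' (pos 0) + 8 = pos 8 = 'i'
  'm' (pos 12) + 8 = pos 20 = 'u'
Result: uivliu

uivliu


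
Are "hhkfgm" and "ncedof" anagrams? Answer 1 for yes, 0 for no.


Strings: "hhkfgm", "ncedof"
Sorted first:  fghhkm
Sorted second: cdefno
Differ at position 0: 'f' vs 'c' => not anagrams

0


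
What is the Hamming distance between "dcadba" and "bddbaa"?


Comparing "dcadba" and "bddbaa" position by position:
  Position 0: 'd' vs 'b' => differ
  Position 1: 'c' vs 'd' => differ
  Position 2: 'a' vs 'd' => differ
  Position 3: 'd' vs 'b' => differ
  Position 4: 'b' vs 'a' => differ
  Position 5: 'a' vs 'a' => same
Total differences (Hamming distance): 5

5


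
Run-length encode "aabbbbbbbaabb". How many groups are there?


Input: aabbbbbbbaabb
Scanning for consecutive runs:
  Group 1: 'a' x 2 (positions 0-1)
  Group 2: 'b' x 7 (positions 2-8)
  Group 3: 'a' x 2 (positions 9-10)
  Group 4: 'b' x 2 (positions 11-12)
Total groups: 4

4


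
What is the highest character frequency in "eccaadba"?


Input: eccaadba
Character counts:
  'a': 3
  'b': 1
  'c': 2
  'd': 1
  'e': 1
Maximum frequency: 3

3


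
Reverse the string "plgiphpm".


Input: plgiphpm
Reading characters right to left:
  Position 7: 'm'
  Position 6: 'p'
  Position 5: 'h'
  Position 4: 'p'
  Position 3: 'i'
  Position 2: 'g'
  Position 1: 'l'
  Position 0: 'p'
Reversed: mphpiglp

mphpiglp


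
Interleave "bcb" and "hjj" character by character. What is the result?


Interleaving "bcb" and "hjj":
  Position 0: 'b' from first, 'h' from second => "bh"
  Position 1: 'c' from first, 'j' from second => "cj"
  Position 2: 'b' from first, 'j' from second => "bj"
Result: bhcjbj

bhcjbj


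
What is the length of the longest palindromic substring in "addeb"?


Input: "addeb"
Checking substrings for palindromes:
  [1:3] "dd" (len 2) => palindrome
Longest palindromic substring: "dd" with length 2

2


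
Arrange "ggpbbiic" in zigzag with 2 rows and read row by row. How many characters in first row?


Zigzag "ggpbbiic" into 2 rows:
Placing characters:
  'g' => row 0
  'g' => row 1
  'p' => row 0
  'b' => row 1
  'b' => row 0
  'i' => row 1
  'i' => row 0
  'c' => row 1
Rows:
  Row 0: "gpbi"
  Row 1: "gbic"
First row length: 4

4


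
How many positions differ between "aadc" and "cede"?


Comparing "aadc" and "cede" position by position:
  Position 0: 'a' vs 'c' => DIFFER
  Position 1: 'a' vs 'e' => DIFFER
  Position 2: 'd' vs 'd' => same
  Position 3: 'c' vs 'e' => DIFFER
Positions that differ: 3

3


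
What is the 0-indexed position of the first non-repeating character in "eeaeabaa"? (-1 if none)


Input: eeaeabaa
Character frequencies:
  'a': 4
  'b': 1
  'e': 3
Scanning left to right for freq == 1:
  Position 0 ('e'): freq=3, skip
  Position 1 ('e'): freq=3, skip
  Position 2 ('a'): freq=4, skip
  Position 3 ('e'): freq=3, skip
  Position 4 ('a'): freq=4, skip
  Position 5 ('b'): unique! => answer = 5

5


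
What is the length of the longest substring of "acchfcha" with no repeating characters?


Input: "acchfcha"
Sliding window (track last position of each char):
  Position 0 ('a'): window [0,0] length 1 -- new best
  Position 1 ('c'): window [0,1] length 2 -- new best
  Position 2 ('c'): repeat (last at 1), move window start to 2
  Position 2 ('c'): window [2,2] length 1
  Position 3 ('h'): window [2,3] length 2
  Position 4 ('f'): window [2,4] length 3 -- new best
  Position 5 ('c'): repeat (last at 2), move window start to 3
  Position 5 ('c'): window [3,5] length 3
  Position 6 ('h'): repeat (last at 3), move window start to 4
  Position 6 ('h'): window [4,6] length 3
  Position 7 ('a'): window [4,7] length 4 -- new best
Longest substring with no repeats: "fcha" with length 4

4


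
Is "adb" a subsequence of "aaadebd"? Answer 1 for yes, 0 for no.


Check if "adb" is a subsequence of "aaadebd"
Greedy scan:
  Position 0 ('a'): matches sub[0] = 'a'
  Position 1 ('a'): no match needed
  Position 2 ('a'): no match needed
  Position 3 ('d'): matches sub[1] = 'd'
  Position 4 ('e'): no match needed
  Position 5 ('b'): matches sub[2] = 'b'
  Position 6 ('d'): no match needed
All 3 characters matched => is a subsequence

1


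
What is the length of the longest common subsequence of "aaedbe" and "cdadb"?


LCS of "aaedbe" and "cdadb"
DP table:
           c    d    a    d    b
      0    0    0    0    0    0
  a   0    0    0    1    1    1
  a   0    0    0    1    1    1
  e   0    0    0    1    1    1
  d   0    0    1    1    2    2
  b   0    0    1    1    2    3
  e   0    0    1    1    2    3
LCS length = dp[6][5] = 3

3


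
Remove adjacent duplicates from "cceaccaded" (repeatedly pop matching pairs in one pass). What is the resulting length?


Input: cceaccaded
Stack-based adjacent duplicate removal:
  Read 'c': push. Stack: c
  Read 'c': matches stack top 'c' => pop. Stack: (empty)
  Read 'e': push. Stack: e
  Read 'a': push. Stack: ea
  Read 'c': push. Stack: eac
  Read 'c': matches stack top 'c' => pop. Stack: ea
  Read 'a': matches stack top 'a' => pop. Stack: e
  Read 'd': push. Stack: ed
  Read 'e': push. Stack: ede
  Read 'd': push. Stack: eded
Final stack: "eded" (length 4)

4


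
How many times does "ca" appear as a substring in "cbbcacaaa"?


Searching for "ca" in "cbbcacaaa"
Scanning each position:
  Position 0: "cb" => no
  Position 1: "bb" => no
  Position 2: "bc" => no
  Position 3: "ca" => MATCH
  Position 4: "ac" => no
  Position 5: "ca" => MATCH
  Position 6: "aa" => no
  Position 7: "aa" => no
Total occurrences: 2

2


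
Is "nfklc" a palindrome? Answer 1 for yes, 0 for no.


Input: nfklc
Reversed: clkfn
  Compare pos 0 ('n') with pos 4 ('c'): MISMATCH
  Compare pos 1 ('f') with pos 3 ('l'): MISMATCH
Result: not a palindrome

0


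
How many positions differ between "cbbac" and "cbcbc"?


Comparing "cbbac" and "cbcbc" position by position:
  Position 0: 'c' vs 'c' => same
  Position 1: 'b' vs 'b' => same
  Position 2: 'b' vs 'c' => DIFFER
  Position 3: 'a' vs 'b' => DIFFER
  Position 4: 'c' vs 'c' => same
Positions that differ: 2

2


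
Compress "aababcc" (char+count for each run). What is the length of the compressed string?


Input: aababcc
Runs:
  'a' x 2 => "a2"
  'b' x 1 => "b1"
  'a' x 1 => "a1"
  'b' x 1 => "b1"
  'c' x 2 => "c2"
Compressed: "a2b1a1b1c2"
Compressed length: 10

10
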